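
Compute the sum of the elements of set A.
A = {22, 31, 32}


Set A = {22, 31, 32}
Sum = 22 + 31 + 32 = 85

85


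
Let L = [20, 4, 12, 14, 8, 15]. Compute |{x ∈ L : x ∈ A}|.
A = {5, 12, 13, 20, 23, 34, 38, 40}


Set A = {5, 12, 13, 20, 23, 34, 38, 40}
Candidates: [20, 4, 12, 14, 8, 15]
Check each candidate:
20 ∈ A, 4 ∉ A, 12 ∈ A, 14 ∉ A, 8 ∉ A, 15 ∉ A
Count of candidates in A: 2

2


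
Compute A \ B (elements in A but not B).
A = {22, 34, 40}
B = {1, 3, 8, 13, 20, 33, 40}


Set A = {22, 34, 40}
Set B = {1, 3, 8, 13, 20, 33, 40}
A \ B includes elements in A that are not in B.
Check each element of A:
22 (not in B, keep), 34 (not in B, keep), 40 (in B, remove)
A \ B = {22, 34}

{22, 34}


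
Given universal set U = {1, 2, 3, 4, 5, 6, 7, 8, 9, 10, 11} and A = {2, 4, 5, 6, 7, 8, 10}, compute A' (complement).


Universal set U = {1, 2, 3, 4, 5, 6, 7, 8, 9, 10, 11}
Set A = {2, 4, 5, 6, 7, 8, 10}
A' = U \ A = elements in U but not in A
Checking each element of U:
1 (not in A, include), 2 (in A, exclude), 3 (not in A, include), 4 (in A, exclude), 5 (in A, exclude), 6 (in A, exclude), 7 (in A, exclude), 8 (in A, exclude), 9 (not in A, include), 10 (in A, exclude), 11 (not in A, include)
A' = {1, 3, 9, 11}

{1, 3, 9, 11}


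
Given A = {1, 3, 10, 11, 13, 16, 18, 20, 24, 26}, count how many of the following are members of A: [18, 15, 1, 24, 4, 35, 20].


Set A = {1, 3, 10, 11, 13, 16, 18, 20, 24, 26}
Candidates: [18, 15, 1, 24, 4, 35, 20]
Check each candidate:
18 ∈ A, 15 ∉ A, 1 ∈ A, 24 ∈ A, 4 ∉ A, 35 ∉ A, 20 ∈ A
Count of candidates in A: 4

4


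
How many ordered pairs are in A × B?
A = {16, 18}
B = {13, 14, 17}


Set A = {16, 18} has 2 elements.
Set B = {13, 14, 17} has 3 elements.
|A × B| = |A| × |B| = 2 × 3 = 6

6


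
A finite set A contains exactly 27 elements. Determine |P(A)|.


The set has 27 elements.
The power set contains all possible subsets.
|P(A)| = 2^|A| = 2^27 = 134217728

134217728


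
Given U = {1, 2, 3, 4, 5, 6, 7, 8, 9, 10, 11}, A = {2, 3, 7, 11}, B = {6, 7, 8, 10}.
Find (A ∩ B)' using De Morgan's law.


U = {1, 2, 3, 4, 5, 6, 7, 8, 9, 10, 11}
A = {2, 3, 7, 11}, B = {6, 7, 8, 10}
A ∩ B = {7}
(A ∩ B)' = U \ (A ∩ B) = {1, 2, 3, 4, 5, 6, 8, 9, 10, 11}
Verification via A' ∪ B': A' = {1, 4, 5, 6, 8, 9, 10}, B' = {1, 2, 3, 4, 5, 9, 11}
A' ∪ B' = {1, 2, 3, 4, 5, 6, 8, 9, 10, 11} ✓

{1, 2, 3, 4, 5, 6, 8, 9, 10, 11}


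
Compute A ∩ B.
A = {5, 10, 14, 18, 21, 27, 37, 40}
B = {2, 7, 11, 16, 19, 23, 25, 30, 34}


Set A = {5, 10, 14, 18, 21, 27, 37, 40}
Set B = {2, 7, 11, 16, 19, 23, 25, 30, 34}
A ∩ B includes only elements in both sets.
Check each element of A against B:
5 ✗, 10 ✗, 14 ✗, 18 ✗, 21 ✗, 27 ✗, 37 ✗, 40 ✗
A ∩ B = {}

{}


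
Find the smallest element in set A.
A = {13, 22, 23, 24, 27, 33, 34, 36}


Set A = {13, 22, 23, 24, 27, 33, 34, 36}
Elements in ascending order: 13, 22, 23, 24, 27, 33, 34, 36
The smallest element is 13.

13


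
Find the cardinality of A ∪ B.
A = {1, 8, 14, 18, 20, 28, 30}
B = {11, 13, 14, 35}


Set A = {1, 8, 14, 18, 20, 28, 30}, |A| = 7
Set B = {11, 13, 14, 35}, |B| = 4
A ∩ B = {14}, |A ∩ B| = 1
|A ∪ B| = |A| + |B| - |A ∩ B| = 7 + 4 - 1 = 10

10


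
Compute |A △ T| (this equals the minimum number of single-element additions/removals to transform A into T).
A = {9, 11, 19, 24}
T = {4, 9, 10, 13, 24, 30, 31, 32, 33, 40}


Set A = {9, 11, 19, 24}
Set T = {4, 9, 10, 13, 24, 30, 31, 32, 33, 40}
Elements to remove from A (in A, not in T): {11, 19} → 2 removals
Elements to add to A (in T, not in A): {4, 10, 13, 30, 31, 32, 33, 40} → 8 additions
Total edits = 2 + 8 = 10

10


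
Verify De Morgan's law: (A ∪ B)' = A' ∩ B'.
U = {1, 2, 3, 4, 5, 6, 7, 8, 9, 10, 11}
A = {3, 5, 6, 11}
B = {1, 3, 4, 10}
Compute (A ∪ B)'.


U = {1, 2, 3, 4, 5, 6, 7, 8, 9, 10, 11}
A = {3, 5, 6, 11}, B = {1, 3, 4, 10}
A ∪ B = {1, 3, 4, 5, 6, 10, 11}
(A ∪ B)' = U \ (A ∪ B) = {2, 7, 8, 9}
Verification via A' ∩ B': A' = {1, 2, 4, 7, 8, 9, 10}, B' = {2, 5, 6, 7, 8, 9, 11}
A' ∩ B' = {2, 7, 8, 9} ✓

{2, 7, 8, 9}


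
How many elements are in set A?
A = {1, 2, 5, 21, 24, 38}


Set A = {1, 2, 5, 21, 24, 38}
Listing elements: 1, 2, 5, 21, 24, 38
Counting: 6 elements
|A| = 6

6


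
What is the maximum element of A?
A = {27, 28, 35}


Set A = {27, 28, 35}
Elements in ascending order: 27, 28, 35
The largest element is 35.

35


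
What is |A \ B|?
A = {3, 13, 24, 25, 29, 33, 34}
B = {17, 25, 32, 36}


Set A = {3, 13, 24, 25, 29, 33, 34}
Set B = {17, 25, 32, 36}
A \ B = {3, 13, 24, 29, 33, 34}
|A \ B| = 6

6


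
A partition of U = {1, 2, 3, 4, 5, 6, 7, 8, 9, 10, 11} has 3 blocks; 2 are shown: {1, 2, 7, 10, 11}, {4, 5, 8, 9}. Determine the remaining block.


U = {1, 2, 3, 4, 5, 6, 7, 8, 9, 10, 11}
Shown blocks: {1, 2, 7, 10, 11}, {4, 5, 8, 9}
A partition's blocks are pairwise disjoint and cover U, so the missing block = U \ (union of shown blocks).
Union of shown blocks: {1, 2, 4, 5, 7, 8, 9, 10, 11}
Missing block = U \ (union) = {3, 6}

{3, 6}


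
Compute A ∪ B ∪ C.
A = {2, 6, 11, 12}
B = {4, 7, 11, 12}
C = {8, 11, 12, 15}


Set A = {2, 6, 11, 12}
Set B = {4, 7, 11, 12}
Set C = {8, 11, 12, 15}
First, A ∪ B = {2, 4, 6, 7, 11, 12}
Then, (A ∪ B) ∪ C = {2, 4, 6, 7, 8, 11, 12, 15}

{2, 4, 6, 7, 8, 11, 12, 15}


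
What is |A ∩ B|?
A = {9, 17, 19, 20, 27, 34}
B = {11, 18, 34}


Set A = {9, 17, 19, 20, 27, 34}
Set B = {11, 18, 34}
A ∩ B = {34}
|A ∩ B| = 1

1


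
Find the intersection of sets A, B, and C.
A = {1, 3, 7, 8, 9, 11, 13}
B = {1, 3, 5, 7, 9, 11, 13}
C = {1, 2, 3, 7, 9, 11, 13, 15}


Set A = {1, 3, 7, 8, 9, 11, 13}
Set B = {1, 3, 5, 7, 9, 11, 13}
Set C = {1, 2, 3, 7, 9, 11, 13, 15}
First, A ∩ B = {1, 3, 7, 9, 11, 13}
Then, (A ∩ B) ∩ C = {1, 3, 7, 9, 11, 13}

{1, 3, 7, 9, 11, 13}


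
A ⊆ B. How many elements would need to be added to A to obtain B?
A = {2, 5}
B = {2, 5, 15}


Set A = {2, 5}, |A| = 2
Set B = {2, 5, 15}, |B| = 3
Since A ⊆ B: B \ A = {15}
|B| - |A| = 3 - 2 = 1

1


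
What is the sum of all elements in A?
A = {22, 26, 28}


Set A = {22, 26, 28}
Sum = 22 + 26 + 28 = 76

76


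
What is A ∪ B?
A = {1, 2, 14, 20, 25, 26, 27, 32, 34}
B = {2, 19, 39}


Set A = {1, 2, 14, 20, 25, 26, 27, 32, 34}
Set B = {2, 19, 39}
A ∪ B includes all elements in either set.
Elements from A: {1, 2, 14, 20, 25, 26, 27, 32, 34}
Elements from B not already included: {19, 39}
A ∪ B = {1, 2, 14, 19, 20, 25, 26, 27, 32, 34, 39}

{1, 2, 14, 19, 20, 25, 26, 27, 32, 34, 39}


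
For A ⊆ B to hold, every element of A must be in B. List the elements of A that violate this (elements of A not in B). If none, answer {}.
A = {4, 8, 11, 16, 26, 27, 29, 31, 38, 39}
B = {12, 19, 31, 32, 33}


Set A = {4, 8, 11, 16, 26, 27, 29, 31, 38, 39}
Set B = {12, 19, 31, 32, 33}
Check each element of A against B:
4 ∉ B (include), 8 ∉ B (include), 11 ∉ B (include), 16 ∉ B (include), 26 ∉ B (include), 27 ∉ B (include), 29 ∉ B (include), 31 ∈ B, 38 ∉ B (include), 39 ∉ B (include)
Elements of A not in B: {4, 8, 11, 16, 26, 27, 29, 38, 39}

{4, 8, 11, 16, 26, 27, 29, 38, 39}


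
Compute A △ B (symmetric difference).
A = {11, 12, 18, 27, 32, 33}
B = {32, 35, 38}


Set A = {11, 12, 18, 27, 32, 33}
Set B = {32, 35, 38}
A △ B = (A \ B) ∪ (B \ A)
Elements in A but not B: {11, 12, 18, 27, 33}
Elements in B but not A: {35, 38}
A △ B = {11, 12, 18, 27, 33, 35, 38}

{11, 12, 18, 27, 33, 35, 38}


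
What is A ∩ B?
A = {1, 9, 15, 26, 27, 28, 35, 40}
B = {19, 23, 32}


Set A = {1, 9, 15, 26, 27, 28, 35, 40}
Set B = {19, 23, 32}
A ∩ B includes only elements in both sets.
Check each element of A against B:
1 ✗, 9 ✗, 15 ✗, 26 ✗, 27 ✗, 28 ✗, 35 ✗, 40 ✗
A ∩ B = {}

{}


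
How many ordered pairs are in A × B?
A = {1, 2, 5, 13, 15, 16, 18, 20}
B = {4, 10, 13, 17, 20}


Set A = {1, 2, 5, 13, 15, 16, 18, 20} has 8 elements.
Set B = {4, 10, 13, 17, 20} has 5 elements.
|A × B| = |A| × |B| = 8 × 5 = 40

40


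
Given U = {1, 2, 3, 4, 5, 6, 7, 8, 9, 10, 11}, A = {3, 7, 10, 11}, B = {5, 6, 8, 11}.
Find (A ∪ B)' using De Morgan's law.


U = {1, 2, 3, 4, 5, 6, 7, 8, 9, 10, 11}
A = {3, 7, 10, 11}, B = {5, 6, 8, 11}
A ∪ B = {3, 5, 6, 7, 8, 10, 11}
(A ∪ B)' = U \ (A ∪ B) = {1, 2, 4, 9}
Verification via A' ∩ B': A' = {1, 2, 4, 5, 6, 8, 9}, B' = {1, 2, 3, 4, 7, 9, 10}
A' ∩ B' = {1, 2, 4, 9} ✓

{1, 2, 4, 9}


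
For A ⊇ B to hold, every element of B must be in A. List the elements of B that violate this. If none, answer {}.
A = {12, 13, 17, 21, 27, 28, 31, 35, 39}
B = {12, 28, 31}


Set A = {12, 13, 17, 21, 27, 28, 31, 35, 39}
Set B = {12, 28, 31}
Check each element of B against A:
12 ∈ A, 28 ∈ A, 31 ∈ A
Elements of B not in A: {}

{}


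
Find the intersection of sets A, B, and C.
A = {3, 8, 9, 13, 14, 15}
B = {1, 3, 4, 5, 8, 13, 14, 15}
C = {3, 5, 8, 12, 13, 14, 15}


Set A = {3, 8, 9, 13, 14, 15}
Set B = {1, 3, 4, 5, 8, 13, 14, 15}
Set C = {3, 5, 8, 12, 13, 14, 15}
First, A ∩ B = {3, 8, 13, 14, 15}
Then, (A ∩ B) ∩ C = {3, 8, 13, 14, 15}

{3, 8, 13, 14, 15}


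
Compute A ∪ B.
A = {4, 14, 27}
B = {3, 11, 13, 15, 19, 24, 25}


Set A = {4, 14, 27}
Set B = {3, 11, 13, 15, 19, 24, 25}
A ∪ B includes all elements in either set.
Elements from A: {4, 14, 27}
Elements from B not already included: {3, 11, 13, 15, 19, 24, 25}
A ∪ B = {3, 4, 11, 13, 14, 15, 19, 24, 25, 27}

{3, 4, 11, 13, 14, 15, 19, 24, 25, 27}


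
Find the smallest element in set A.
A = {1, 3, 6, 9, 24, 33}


Set A = {1, 3, 6, 9, 24, 33}
Elements in ascending order: 1, 3, 6, 9, 24, 33
The smallest element is 1.

1


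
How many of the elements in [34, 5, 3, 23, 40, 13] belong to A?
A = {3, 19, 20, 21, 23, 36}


Set A = {3, 19, 20, 21, 23, 36}
Candidates: [34, 5, 3, 23, 40, 13]
Check each candidate:
34 ∉ A, 5 ∉ A, 3 ∈ A, 23 ∈ A, 40 ∉ A, 13 ∉ A
Count of candidates in A: 2

2


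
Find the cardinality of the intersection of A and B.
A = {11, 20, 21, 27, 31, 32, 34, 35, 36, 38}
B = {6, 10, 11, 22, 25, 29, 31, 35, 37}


Set A = {11, 20, 21, 27, 31, 32, 34, 35, 36, 38}
Set B = {6, 10, 11, 22, 25, 29, 31, 35, 37}
A ∩ B = {11, 31, 35}
|A ∩ B| = 3

3


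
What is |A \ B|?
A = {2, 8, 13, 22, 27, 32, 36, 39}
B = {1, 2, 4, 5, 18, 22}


Set A = {2, 8, 13, 22, 27, 32, 36, 39}
Set B = {1, 2, 4, 5, 18, 22}
A \ B = {8, 13, 27, 32, 36, 39}
|A \ B| = 6

6


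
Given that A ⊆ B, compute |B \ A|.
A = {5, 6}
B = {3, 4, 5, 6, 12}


Set A = {5, 6}, |A| = 2
Set B = {3, 4, 5, 6, 12}, |B| = 5
Since A ⊆ B: B \ A = {3, 4, 12}
|B| - |A| = 5 - 2 = 3

3


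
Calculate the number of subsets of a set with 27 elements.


The set has 27 elements.
The power set contains all possible subsets.
|P(A)| = 2^|A| = 2^27 = 134217728

134217728


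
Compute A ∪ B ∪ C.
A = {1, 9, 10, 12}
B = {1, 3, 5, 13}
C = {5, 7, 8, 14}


Set A = {1, 9, 10, 12}
Set B = {1, 3, 5, 13}
Set C = {5, 7, 8, 14}
First, A ∪ B = {1, 3, 5, 9, 10, 12, 13}
Then, (A ∪ B) ∪ C = {1, 3, 5, 7, 8, 9, 10, 12, 13, 14}

{1, 3, 5, 7, 8, 9, 10, 12, 13, 14}


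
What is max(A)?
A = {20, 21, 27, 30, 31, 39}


Set A = {20, 21, 27, 30, 31, 39}
Elements in ascending order: 20, 21, 27, 30, 31, 39
The largest element is 39.

39


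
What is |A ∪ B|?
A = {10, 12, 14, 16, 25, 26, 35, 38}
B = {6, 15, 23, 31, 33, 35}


Set A = {10, 12, 14, 16, 25, 26, 35, 38}, |A| = 8
Set B = {6, 15, 23, 31, 33, 35}, |B| = 6
A ∩ B = {35}, |A ∩ B| = 1
|A ∪ B| = |A| + |B| - |A ∩ B| = 8 + 6 - 1 = 13

13


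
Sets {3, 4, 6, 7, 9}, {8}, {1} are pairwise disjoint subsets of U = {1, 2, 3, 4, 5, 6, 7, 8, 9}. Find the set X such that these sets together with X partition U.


U = {1, 2, 3, 4, 5, 6, 7, 8, 9}
Shown blocks: {3, 4, 6, 7, 9}, {8}, {1}
A partition's blocks are pairwise disjoint and cover U, so the missing block = U \ (union of shown blocks).
Union of shown blocks: {1, 3, 4, 6, 7, 8, 9}
Missing block = U \ (union) = {2, 5}

{2, 5}


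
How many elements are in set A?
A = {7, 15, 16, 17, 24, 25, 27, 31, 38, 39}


Set A = {7, 15, 16, 17, 24, 25, 27, 31, 38, 39}
Listing elements: 7, 15, 16, 17, 24, 25, 27, 31, 38, 39
Counting: 10 elements
|A| = 10

10


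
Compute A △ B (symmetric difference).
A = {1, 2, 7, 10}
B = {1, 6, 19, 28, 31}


Set A = {1, 2, 7, 10}
Set B = {1, 6, 19, 28, 31}
A △ B = (A \ B) ∪ (B \ A)
Elements in A but not B: {2, 7, 10}
Elements in B but not A: {6, 19, 28, 31}
A △ B = {2, 6, 7, 10, 19, 28, 31}

{2, 6, 7, 10, 19, 28, 31}


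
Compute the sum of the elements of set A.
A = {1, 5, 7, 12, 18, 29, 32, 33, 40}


Set A = {1, 5, 7, 12, 18, 29, 32, 33, 40}
Sum = 1 + 5 + 7 + 12 + 18 + 29 + 32 + 33 + 40 = 177

177


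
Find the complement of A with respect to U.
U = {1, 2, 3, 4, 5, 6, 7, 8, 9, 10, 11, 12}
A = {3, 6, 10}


Universal set U = {1, 2, 3, 4, 5, 6, 7, 8, 9, 10, 11, 12}
Set A = {3, 6, 10}
A' = U \ A = elements in U but not in A
Checking each element of U:
1 (not in A, include), 2 (not in A, include), 3 (in A, exclude), 4 (not in A, include), 5 (not in A, include), 6 (in A, exclude), 7 (not in A, include), 8 (not in A, include), 9 (not in A, include), 10 (in A, exclude), 11 (not in A, include), 12 (not in A, include)
A' = {1, 2, 4, 5, 7, 8, 9, 11, 12}

{1, 2, 4, 5, 7, 8, 9, 11, 12}


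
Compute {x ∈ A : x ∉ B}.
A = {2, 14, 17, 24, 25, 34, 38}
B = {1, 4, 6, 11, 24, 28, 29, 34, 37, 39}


Set A = {2, 14, 17, 24, 25, 34, 38}
Set B = {1, 4, 6, 11, 24, 28, 29, 34, 37, 39}
Check each element of A against B:
2 ∉ B (include), 14 ∉ B (include), 17 ∉ B (include), 24 ∈ B, 25 ∉ B (include), 34 ∈ B, 38 ∉ B (include)
Elements of A not in B: {2, 14, 17, 25, 38}

{2, 14, 17, 25, 38}


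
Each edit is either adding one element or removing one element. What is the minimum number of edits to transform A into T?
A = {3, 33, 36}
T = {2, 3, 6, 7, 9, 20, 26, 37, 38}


Set A = {3, 33, 36}
Set T = {2, 3, 6, 7, 9, 20, 26, 37, 38}
Elements to remove from A (in A, not in T): {33, 36} → 2 removals
Elements to add to A (in T, not in A): {2, 6, 7, 9, 20, 26, 37, 38} → 8 additions
Total edits = 2 + 8 = 10

10


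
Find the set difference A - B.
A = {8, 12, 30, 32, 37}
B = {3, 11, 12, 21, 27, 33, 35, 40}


Set A = {8, 12, 30, 32, 37}
Set B = {3, 11, 12, 21, 27, 33, 35, 40}
A \ B includes elements in A that are not in B.
Check each element of A:
8 (not in B, keep), 12 (in B, remove), 30 (not in B, keep), 32 (not in B, keep), 37 (not in B, keep)
A \ B = {8, 30, 32, 37}

{8, 30, 32, 37}


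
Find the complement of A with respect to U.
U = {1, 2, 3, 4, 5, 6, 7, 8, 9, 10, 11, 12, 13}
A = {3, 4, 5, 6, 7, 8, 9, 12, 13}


Universal set U = {1, 2, 3, 4, 5, 6, 7, 8, 9, 10, 11, 12, 13}
Set A = {3, 4, 5, 6, 7, 8, 9, 12, 13}
A' = U \ A = elements in U but not in A
Checking each element of U:
1 (not in A, include), 2 (not in A, include), 3 (in A, exclude), 4 (in A, exclude), 5 (in A, exclude), 6 (in A, exclude), 7 (in A, exclude), 8 (in A, exclude), 9 (in A, exclude), 10 (not in A, include), 11 (not in A, include), 12 (in A, exclude), 13 (in A, exclude)
A' = {1, 2, 10, 11}

{1, 2, 10, 11}


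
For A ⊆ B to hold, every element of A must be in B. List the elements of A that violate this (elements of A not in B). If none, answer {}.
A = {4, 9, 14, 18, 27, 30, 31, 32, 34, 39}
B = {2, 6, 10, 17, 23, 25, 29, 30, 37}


Set A = {4, 9, 14, 18, 27, 30, 31, 32, 34, 39}
Set B = {2, 6, 10, 17, 23, 25, 29, 30, 37}
Check each element of A against B:
4 ∉ B (include), 9 ∉ B (include), 14 ∉ B (include), 18 ∉ B (include), 27 ∉ B (include), 30 ∈ B, 31 ∉ B (include), 32 ∉ B (include), 34 ∉ B (include), 39 ∉ B (include)
Elements of A not in B: {4, 9, 14, 18, 27, 31, 32, 34, 39}

{4, 9, 14, 18, 27, 31, 32, 34, 39}


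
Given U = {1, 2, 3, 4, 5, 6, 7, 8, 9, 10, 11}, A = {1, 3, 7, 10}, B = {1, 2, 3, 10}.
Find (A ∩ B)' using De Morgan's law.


U = {1, 2, 3, 4, 5, 6, 7, 8, 9, 10, 11}
A = {1, 3, 7, 10}, B = {1, 2, 3, 10}
A ∩ B = {1, 3, 10}
(A ∩ B)' = U \ (A ∩ B) = {2, 4, 5, 6, 7, 8, 9, 11}
Verification via A' ∪ B': A' = {2, 4, 5, 6, 8, 9, 11}, B' = {4, 5, 6, 7, 8, 9, 11}
A' ∪ B' = {2, 4, 5, 6, 7, 8, 9, 11} ✓

{2, 4, 5, 6, 7, 8, 9, 11}


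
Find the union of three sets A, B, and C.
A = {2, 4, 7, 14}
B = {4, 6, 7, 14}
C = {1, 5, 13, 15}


Set A = {2, 4, 7, 14}
Set B = {4, 6, 7, 14}
Set C = {1, 5, 13, 15}
First, A ∪ B = {2, 4, 6, 7, 14}
Then, (A ∪ B) ∪ C = {1, 2, 4, 5, 6, 7, 13, 14, 15}

{1, 2, 4, 5, 6, 7, 13, 14, 15}


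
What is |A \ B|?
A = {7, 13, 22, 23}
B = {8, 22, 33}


Set A = {7, 13, 22, 23}
Set B = {8, 22, 33}
A \ B = {7, 13, 23}
|A \ B| = 3

3


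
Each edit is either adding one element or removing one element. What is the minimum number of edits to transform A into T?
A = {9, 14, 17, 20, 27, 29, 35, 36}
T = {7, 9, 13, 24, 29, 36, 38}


Set A = {9, 14, 17, 20, 27, 29, 35, 36}
Set T = {7, 9, 13, 24, 29, 36, 38}
Elements to remove from A (in A, not in T): {14, 17, 20, 27, 35} → 5 removals
Elements to add to A (in T, not in A): {7, 13, 24, 38} → 4 additions
Total edits = 5 + 4 = 9

9


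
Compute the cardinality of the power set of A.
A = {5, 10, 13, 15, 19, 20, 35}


Set A = {5, 10, 13, 15, 19, 20, 35}
|A| = 7
The power set P(A) contains all subsets of A.
|P(A)| = 2^|A| = 2^7 = 128

128


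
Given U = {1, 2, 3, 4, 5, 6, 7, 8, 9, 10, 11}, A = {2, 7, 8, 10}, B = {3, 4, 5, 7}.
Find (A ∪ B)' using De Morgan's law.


U = {1, 2, 3, 4, 5, 6, 7, 8, 9, 10, 11}
A = {2, 7, 8, 10}, B = {3, 4, 5, 7}
A ∪ B = {2, 3, 4, 5, 7, 8, 10}
(A ∪ B)' = U \ (A ∪ B) = {1, 6, 9, 11}
Verification via A' ∩ B': A' = {1, 3, 4, 5, 6, 9, 11}, B' = {1, 2, 6, 8, 9, 10, 11}
A' ∩ B' = {1, 6, 9, 11} ✓

{1, 6, 9, 11}


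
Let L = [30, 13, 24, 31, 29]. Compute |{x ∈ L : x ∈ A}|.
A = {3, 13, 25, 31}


Set A = {3, 13, 25, 31}
Candidates: [30, 13, 24, 31, 29]
Check each candidate:
30 ∉ A, 13 ∈ A, 24 ∉ A, 31 ∈ A, 29 ∉ A
Count of candidates in A: 2

2


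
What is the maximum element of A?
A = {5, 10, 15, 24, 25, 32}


Set A = {5, 10, 15, 24, 25, 32}
Elements in ascending order: 5, 10, 15, 24, 25, 32
The largest element is 32.

32


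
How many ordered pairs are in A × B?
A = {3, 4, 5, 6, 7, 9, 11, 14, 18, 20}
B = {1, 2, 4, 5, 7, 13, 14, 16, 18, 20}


Set A = {3, 4, 5, 6, 7, 9, 11, 14, 18, 20} has 10 elements.
Set B = {1, 2, 4, 5, 7, 13, 14, 16, 18, 20} has 10 elements.
|A × B| = |A| × |B| = 10 × 10 = 100

100


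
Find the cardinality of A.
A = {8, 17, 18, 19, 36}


Set A = {8, 17, 18, 19, 36}
Listing elements: 8, 17, 18, 19, 36
Counting: 5 elements
|A| = 5

5


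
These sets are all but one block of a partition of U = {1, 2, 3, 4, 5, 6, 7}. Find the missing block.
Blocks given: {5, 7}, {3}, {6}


U = {1, 2, 3, 4, 5, 6, 7}
Shown blocks: {5, 7}, {3}, {6}
A partition's blocks are pairwise disjoint and cover U, so the missing block = U \ (union of shown blocks).
Union of shown blocks: {3, 5, 6, 7}
Missing block = U \ (union) = {1, 2, 4}

{1, 2, 4}


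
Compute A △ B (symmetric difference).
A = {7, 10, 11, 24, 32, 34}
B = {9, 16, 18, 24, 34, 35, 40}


Set A = {7, 10, 11, 24, 32, 34}
Set B = {9, 16, 18, 24, 34, 35, 40}
A △ B = (A \ B) ∪ (B \ A)
Elements in A but not B: {7, 10, 11, 32}
Elements in B but not A: {9, 16, 18, 35, 40}
A △ B = {7, 9, 10, 11, 16, 18, 32, 35, 40}

{7, 9, 10, 11, 16, 18, 32, 35, 40}


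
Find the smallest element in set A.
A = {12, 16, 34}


Set A = {12, 16, 34}
Elements in ascending order: 12, 16, 34
The smallest element is 12.

12


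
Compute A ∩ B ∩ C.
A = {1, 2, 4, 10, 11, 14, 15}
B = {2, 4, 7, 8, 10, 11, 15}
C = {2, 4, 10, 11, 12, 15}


Set A = {1, 2, 4, 10, 11, 14, 15}
Set B = {2, 4, 7, 8, 10, 11, 15}
Set C = {2, 4, 10, 11, 12, 15}
First, A ∩ B = {2, 4, 10, 11, 15}
Then, (A ∩ B) ∩ C = {2, 4, 10, 11, 15}

{2, 4, 10, 11, 15}


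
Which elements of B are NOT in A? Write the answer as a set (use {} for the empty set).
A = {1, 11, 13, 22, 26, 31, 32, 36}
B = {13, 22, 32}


Set A = {1, 11, 13, 22, 26, 31, 32, 36}
Set B = {13, 22, 32}
Check each element of B against A:
13 ∈ A, 22 ∈ A, 32 ∈ A
Elements of B not in A: {}

{}


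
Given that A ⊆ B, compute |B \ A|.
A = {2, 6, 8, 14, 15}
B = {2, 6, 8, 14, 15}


Set A = {2, 6, 8, 14, 15}, |A| = 5
Set B = {2, 6, 8, 14, 15}, |B| = 5
Since A ⊆ B: B \ A = {}
|B| - |A| = 5 - 5 = 0

0


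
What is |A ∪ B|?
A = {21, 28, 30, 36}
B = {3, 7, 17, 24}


Set A = {21, 28, 30, 36}, |A| = 4
Set B = {3, 7, 17, 24}, |B| = 4
A ∩ B = {}, |A ∩ B| = 0
|A ∪ B| = |A| + |B| - |A ∩ B| = 4 + 4 - 0 = 8

8


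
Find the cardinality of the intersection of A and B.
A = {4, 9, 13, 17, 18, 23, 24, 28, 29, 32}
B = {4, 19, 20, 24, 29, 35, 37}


Set A = {4, 9, 13, 17, 18, 23, 24, 28, 29, 32}
Set B = {4, 19, 20, 24, 29, 35, 37}
A ∩ B = {4, 24, 29}
|A ∩ B| = 3

3


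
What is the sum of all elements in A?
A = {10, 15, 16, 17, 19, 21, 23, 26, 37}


Set A = {10, 15, 16, 17, 19, 21, 23, 26, 37}
Sum = 10 + 15 + 16 + 17 + 19 + 21 + 23 + 26 + 37 = 184

184


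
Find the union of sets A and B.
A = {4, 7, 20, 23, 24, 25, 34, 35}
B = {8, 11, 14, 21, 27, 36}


Set A = {4, 7, 20, 23, 24, 25, 34, 35}
Set B = {8, 11, 14, 21, 27, 36}
A ∪ B includes all elements in either set.
Elements from A: {4, 7, 20, 23, 24, 25, 34, 35}
Elements from B not already included: {8, 11, 14, 21, 27, 36}
A ∪ B = {4, 7, 8, 11, 14, 20, 21, 23, 24, 25, 27, 34, 35, 36}

{4, 7, 8, 11, 14, 20, 21, 23, 24, 25, 27, 34, 35, 36}


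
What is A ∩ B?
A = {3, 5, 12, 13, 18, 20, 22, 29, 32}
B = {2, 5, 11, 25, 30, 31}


Set A = {3, 5, 12, 13, 18, 20, 22, 29, 32}
Set B = {2, 5, 11, 25, 30, 31}
A ∩ B includes only elements in both sets.
Check each element of A against B:
3 ✗, 5 ✓, 12 ✗, 13 ✗, 18 ✗, 20 ✗, 22 ✗, 29 ✗, 32 ✗
A ∩ B = {5}

{5}


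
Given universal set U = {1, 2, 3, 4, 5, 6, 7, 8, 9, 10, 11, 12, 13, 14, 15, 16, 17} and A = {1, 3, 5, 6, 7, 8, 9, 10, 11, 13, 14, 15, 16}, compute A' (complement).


Universal set U = {1, 2, 3, 4, 5, 6, 7, 8, 9, 10, 11, 12, 13, 14, 15, 16, 17}
Set A = {1, 3, 5, 6, 7, 8, 9, 10, 11, 13, 14, 15, 16}
A' = U \ A = elements in U but not in A
Checking each element of U:
1 (in A, exclude), 2 (not in A, include), 3 (in A, exclude), 4 (not in A, include), 5 (in A, exclude), 6 (in A, exclude), 7 (in A, exclude), 8 (in A, exclude), 9 (in A, exclude), 10 (in A, exclude), 11 (in A, exclude), 12 (not in A, include), 13 (in A, exclude), 14 (in A, exclude), 15 (in A, exclude), 16 (in A, exclude), 17 (not in A, include)
A' = {2, 4, 12, 17}

{2, 4, 12, 17}


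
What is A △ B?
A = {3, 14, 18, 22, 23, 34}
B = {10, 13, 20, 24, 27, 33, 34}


Set A = {3, 14, 18, 22, 23, 34}
Set B = {10, 13, 20, 24, 27, 33, 34}
A △ B = (A \ B) ∪ (B \ A)
Elements in A but not B: {3, 14, 18, 22, 23}
Elements in B but not A: {10, 13, 20, 24, 27, 33}
A △ B = {3, 10, 13, 14, 18, 20, 22, 23, 24, 27, 33}

{3, 10, 13, 14, 18, 20, 22, 23, 24, 27, 33}


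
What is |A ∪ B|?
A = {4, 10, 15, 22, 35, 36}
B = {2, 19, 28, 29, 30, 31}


Set A = {4, 10, 15, 22, 35, 36}, |A| = 6
Set B = {2, 19, 28, 29, 30, 31}, |B| = 6
A ∩ B = {}, |A ∩ B| = 0
|A ∪ B| = |A| + |B| - |A ∩ B| = 6 + 6 - 0 = 12

12


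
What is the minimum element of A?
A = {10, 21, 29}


Set A = {10, 21, 29}
Elements in ascending order: 10, 21, 29
The smallest element is 10.

10


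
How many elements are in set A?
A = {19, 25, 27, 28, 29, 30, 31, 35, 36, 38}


Set A = {19, 25, 27, 28, 29, 30, 31, 35, 36, 38}
Listing elements: 19, 25, 27, 28, 29, 30, 31, 35, 36, 38
Counting: 10 elements
|A| = 10

10


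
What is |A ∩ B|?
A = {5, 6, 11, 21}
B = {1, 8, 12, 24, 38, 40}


Set A = {5, 6, 11, 21}
Set B = {1, 8, 12, 24, 38, 40}
A ∩ B = {}
|A ∩ B| = 0

0


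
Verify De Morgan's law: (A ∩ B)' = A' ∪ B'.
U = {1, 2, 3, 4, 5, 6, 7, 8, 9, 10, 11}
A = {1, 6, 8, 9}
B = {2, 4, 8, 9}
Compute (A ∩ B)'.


U = {1, 2, 3, 4, 5, 6, 7, 8, 9, 10, 11}
A = {1, 6, 8, 9}, B = {2, 4, 8, 9}
A ∩ B = {8, 9}
(A ∩ B)' = U \ (A ∩ B) = {1, 2, 3, 4, 5, 6, 7, 10, 11}
Verification via A' ∪ B': A' = {2, 3, 4, 5, 7, 10, 11}, B' = {1, 3, 5, 6, 7, 10, 11}
A' ∪ B' = {1, 2, 3, 4, 5, 6, 7, 10, 11} ✓

{1, 2, 3, 4, 5, 6, 7, 10, 11}


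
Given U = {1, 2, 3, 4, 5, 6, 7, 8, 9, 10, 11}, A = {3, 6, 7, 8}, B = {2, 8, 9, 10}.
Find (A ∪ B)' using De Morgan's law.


U = {1, 2, 3, 4, 5, 6, 7, 8, 9, 10, 11}
A = {3, 6, 7, 8}, B = {2, 8, 9, 10}
A ∪ B = {2, 3, 6, 7, 8, 9, 10}
(A ∪ B)' = U \ (A ∪ B) = {1, 4, 5, 11}
Verification via A' ∩ B': A' = {1, 2, 4, 5, 9, 10, 11}, B' = {1, 3, 4, 5, 6, 7, 11}
A' ∩ B' = {1, 4, 5, 11} ✓

{1, 4, 5, 11}


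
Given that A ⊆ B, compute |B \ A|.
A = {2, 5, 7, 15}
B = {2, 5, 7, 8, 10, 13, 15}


Set A = {2, 5, 7, 15}, |A| = 4
Set B = {2, 5, 7, 8, 10, 13, 15}, |B| = 7
Since A ⊆ B: B \ A = {8, 10, 13}
|B| - |A| = 7 - 4 = 3

3


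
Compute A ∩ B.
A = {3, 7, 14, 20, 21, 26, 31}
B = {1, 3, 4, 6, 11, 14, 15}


Set A = {3, 7, 14, 20, 21, 26, 31}
Set B = {1, 3, 4, 6, 11, 14, 15}
A ∩ B includes only elements in both sets.
Check each element of A against B:
3 ✓, 7 ✗, 14 ✓, 20 ✗, 21 ✗, 26 ✗, 31 ✗
A ∩ B = {3, 14}

{3, 14}


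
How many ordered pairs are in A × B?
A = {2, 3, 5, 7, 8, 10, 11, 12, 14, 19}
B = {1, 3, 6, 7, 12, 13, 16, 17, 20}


Set A = {2, 3, 5, 7, 8, 10, 11, 12, 14, 19} has 10 elements.
Set B = {1, 3, 6, 7, 12, 13, 16, 17, 20} has 9 elements.
|A × B| = |A| × |B| = 10 × 9 = 90

90


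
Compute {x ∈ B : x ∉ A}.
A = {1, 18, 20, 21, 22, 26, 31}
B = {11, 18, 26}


Set A = {1, 18, 20, 21, 22, 26, 31}
Set B = {11, 18, 26}
Check each element of B against A:
11 ∉ A (include), 18 ∈ A, 26 ∈ A
Elements of B not in A: {11}

{11}


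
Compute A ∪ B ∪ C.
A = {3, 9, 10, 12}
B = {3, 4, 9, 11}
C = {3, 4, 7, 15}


Set A = {3, 9, 10, 12}
Set B = {3, 4, 9, 11}
Set C = {3, 4, 7, 15}
First, A ∪ B = {3, 4, 9, 10, 11, 12}
Then, (A ∪ B) ∪ C = {3, 4, 7, 9, 10, 11, 12, 15}

{3, 4, 7, 9, 10, 11, 12, 15}


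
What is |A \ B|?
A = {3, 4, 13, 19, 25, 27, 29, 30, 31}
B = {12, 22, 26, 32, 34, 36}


Set A = {3, 4, 13, 19, 25, 27, 29, 30, 31}
Set B = {12, 22, 26, 32, 34, 36}
A \ B = {3, 4, 13, 19, 25, 27, 29, 30, 31}
|A \ B| = 9

9


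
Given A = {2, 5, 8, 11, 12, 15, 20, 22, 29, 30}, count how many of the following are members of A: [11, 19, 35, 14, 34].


Set A = {2, 5, 8, 11, 12, 15, 20, 22, 29, 30}
Candidates: [11, 19, 35, 14, 34]
Check each candidate:
11 ∈ A, 19 ∉ A, 35 ∉ A, 14 ∉ A, 34 ∉ A
Count of candidates in A: 1

1


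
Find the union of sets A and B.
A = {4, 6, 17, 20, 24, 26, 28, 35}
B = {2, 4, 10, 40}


Set A = {4, 6, 17, 20, 24, 26, 28, 35}
Set B = {2, 4, 10, 40}
A ∪ B includes all elements in either set.
Elements from A: {4, 6, 17, 20, 24, 26, 28, 35}
Elements from B not already included: {2, 10, 40}
A ∪ B = {2, 4, 6, 10, 17, 20, 24, 26, 28, 35, 40}

{2, 4, 6, 10, 17, 20, 24, 26, 28, 35, 40}


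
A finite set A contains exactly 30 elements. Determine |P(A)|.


The set has 30 elements.
The power set contains all possible subsets.
|P(A)| = 2^|A| = 2^30 = 1073741824

1073741824


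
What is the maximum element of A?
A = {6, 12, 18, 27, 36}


Set A = {6, 12, 18, 27, 36}
Elements in ascending order: 6, 12, 18, 27, 36
The largest element is 36.

36


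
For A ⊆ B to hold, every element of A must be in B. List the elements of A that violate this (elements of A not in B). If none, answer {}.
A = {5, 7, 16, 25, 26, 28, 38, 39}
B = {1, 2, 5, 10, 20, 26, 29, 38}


Set A = {5, 7, 16, 25, 26, 28, 38, 39}
Set B = {1, 2, 5, 10, 20, 26, 29, 38}
Check each element of A against B:
5 ∈ B, 7 ∉ B (include), 16 ∉ B (include), 25 ∉ B (include), 26 ∈ B, 28 ∉ B (include), 38 ∈ B, 39 ∉ B (include)
Elements of A not in B: {7, 16, 25, 28, 39}

{7, 16, 25, 28, 39}


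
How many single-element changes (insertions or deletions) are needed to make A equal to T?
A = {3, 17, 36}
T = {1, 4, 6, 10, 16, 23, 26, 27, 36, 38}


Set A = {3, 17, 36}
Set T = {1, 4, 6, 10, 16, 23, 26, 27, 36, 38}
Elements to remove from A (in A, not in T): {3, 17} → 2 removals
Elements to add to A (in T, not in A): {1, 4, 6, 10, 16, 23, 26, 27, 38} → 9 additions
Total edits = 2 + 9 = 11

11


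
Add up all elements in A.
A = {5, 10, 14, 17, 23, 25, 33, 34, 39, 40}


Set A = {5, 10, 14, 17, 23, 25, 33, 34, 39, 40}
Sum = 5 + 10 + 14 + 17 + 23 + 25 + 33 + 34 + 39 + 40 = 240

240


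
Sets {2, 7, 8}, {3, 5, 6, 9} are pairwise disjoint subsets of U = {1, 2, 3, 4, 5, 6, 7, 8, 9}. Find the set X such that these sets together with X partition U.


U = {1, 2, 3, 4, 5, 6, 7, 8, 9}
Shown blocks: {2, 7, 8}, {3, 5, 6, 9}
A partition's blocks are pairwise disjoint and cover U, so the missing block = U \ (union of shown blocks).
Union of shown blocks: {2, 3, 5, 6, 7, 8, 9}
Missing block = U \ (union) = {1, 4}

{1, 4}


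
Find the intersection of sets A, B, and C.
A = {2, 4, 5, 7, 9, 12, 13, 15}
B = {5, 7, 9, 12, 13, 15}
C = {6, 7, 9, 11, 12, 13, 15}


Set A = {2, 4, 5, 7, 9, 12, 13, 15}
Set B = {5, 7, 9, 12, 13, 15}
Set C = {6, 7, 9, 11, 12, 13, 15}
First, A ∩ B = {5, 7, 9, 12, 13, 15}
Then, (A ∩ B) ∩ C = {7, 9, 12, 13, 15}

{7, 9, 12, 13, 15}


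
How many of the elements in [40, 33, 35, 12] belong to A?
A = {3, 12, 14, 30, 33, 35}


Set A = {3, 12, 14, 30, 33, 35}
Candidates: [40, 33, 35, 12]
Check each candidate:
40 ∉ A, 33 ∈ A, 35 ∈ A, 12 ∈ A
Count of candidates in A: 3

3


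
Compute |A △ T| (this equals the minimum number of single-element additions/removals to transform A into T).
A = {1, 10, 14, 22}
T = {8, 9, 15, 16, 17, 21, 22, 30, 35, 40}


Set A = {1, 10, 14, 22}
Set T = {8, 9, 15, 16, 17, 21, 22, 30, 35, 40}
Elements to remove from A (in A, not in T): {1, 10, 14} → 3 removals
Elements to add to A (in T, not in A): {8, 9, 15, 16, 17, 21, 30, 35, 40} → 9 additions
Total edits = 3 + 9 = 12

12


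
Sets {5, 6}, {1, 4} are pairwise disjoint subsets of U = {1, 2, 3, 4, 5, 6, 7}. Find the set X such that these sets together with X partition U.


U = {1, 2, 3, 4, 5, 6, 7}
Shown blocks: {5, 6}, {1, 4}
A partition's blocks are pairwise disjoint and cover U, so the missing block = U \ (union of shown blocks).
Union of shown blocks: {1, 4, 5, 6}
Missing block = U \ (union) = {2, 3, 7}

{2, 3, 7}


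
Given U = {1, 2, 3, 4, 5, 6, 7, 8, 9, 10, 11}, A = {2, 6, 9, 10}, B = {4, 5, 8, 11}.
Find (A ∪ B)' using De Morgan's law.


U = {1, 2, 3, 4, 5, 6, 7, 8, 9, 10, 11}
A = {2, 6, 9, 10}, B = {4, 5, 8, 11}
A ∪ B = {2, 4, 5, 6, 8, 9, 10, 11}
(A ∪ B)' = U \ (A ∪ B) = {1, 3, 7}
Verification via A' ∩ B': A' = {1, 3, 4, 5, 7, 8, 11}, B' = {1, 2, 3, 6, 7, 9, 10}
A' ∩ B' = {1, 3, 7} ✓

{1, 3, 7}


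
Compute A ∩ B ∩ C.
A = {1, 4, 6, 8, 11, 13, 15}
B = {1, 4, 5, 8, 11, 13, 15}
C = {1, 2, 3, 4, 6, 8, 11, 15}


Set A = {1, 4, 6, 8, 11, 13, 15}
Set B = {1, 4, 5, 8, 11, 13, 15}
Set C = {1, 2, 3, 4, 6, 8, 11, 15}
First, A ∩ B = {1, 4, 8, 11, 13, 15}
Then, (A ∩ B) ∩ C = {1, 4, 8, 11, 15}

{1, 4, 8, 11, 15}


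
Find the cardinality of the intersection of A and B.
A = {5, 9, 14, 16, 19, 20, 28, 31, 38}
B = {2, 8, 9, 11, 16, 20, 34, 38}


Set A = {5, 9, 14, 16, 19, 20, 28, 31, 38}
Set B = {2, 8, 9, 11, 16, 20, 34, 38}
A ∩ B = {9, 16, 20, 38}
|A ∩ B| = 4

4


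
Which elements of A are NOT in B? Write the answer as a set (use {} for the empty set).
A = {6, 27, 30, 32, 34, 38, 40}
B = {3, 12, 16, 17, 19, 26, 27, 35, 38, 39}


Set A = {6, 27, 30, 32, 34, 38, 40}
Set B = {3, 12, 16, 17, 19, 26, 27, 35, 38, 39}
Check each element of A against B:
6 ∉ B (include), 27 ∈ B, 30 ∉ B (include), 32 ∉ B (include), 34 ∉ B (include), 38 ∈ B, 40 ∉ B (include)
Elements of A not in B: {6, 30, 32, 34, 40}

{6, 30, 32, 34, 40}


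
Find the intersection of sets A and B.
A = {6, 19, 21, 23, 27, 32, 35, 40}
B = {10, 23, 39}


Set A = {6, 19, 21, 23, 27, 32, 35, 40}
Set B = {10, 23, 39}
A ∩ B includes only elements in both sets.
Check each element of A against B:
6 ✗, 19 ✗, 21 ✗, 23 ✓, 27 ✗, 32 ✗, 35 ✗, 40 ✗
A ∩ B = {23}

{23}


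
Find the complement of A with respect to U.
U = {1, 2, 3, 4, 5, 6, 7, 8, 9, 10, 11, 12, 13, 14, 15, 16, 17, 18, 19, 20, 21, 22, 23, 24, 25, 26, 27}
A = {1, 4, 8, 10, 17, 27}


Universal set U = {1, 2, 3, 4, 5, 6, 7, 8, 9, 10, 11, 12, 13, 14, 15, 16, 17, 18, 19, 20, 21, 22, 23, 24, 25, 26, 27}
Set A = {1, 4, 8, 10, 17, 27}
A' = U \ A = elements in U but not in A
Checking each element of U:
1 (in A, exclude), 2 (not in A, include), 3 (not in A, include), 4 (in A, exclude), 5 (not in A, include), 6 (not in A, include), 7 (not in A, include), 8 (in A, exclude), 9 (not in A, include), 10 (in A, exclude), 11 (not in A, include), 12 (not in A, include), 13 (not in A, include), 14 (not in A, include), 15 (not in A, include), 16 (not in A, include), 17 (in A, exclude), 18 (not in A, include), 19 (not in A, include), 20 (not in A, include), 21 (not in A, include), 22 (not in A, include), 23 (not in A, include), 24 (not in A, include), 25 (not in A, include), 26 (not in A, include), 27 (in A, exclude)
A' = {2, 3, 5, 6, 7, 9, 11, 12, 13, 14, 15, 16, 18, 19, 20, 21, 22, 23, 24, 25, 26}

{2, 3, 5, 6, 7, 9, 11, 12, 13, 14, 15, 16, 18, 19, 20, 21, 22, 23, 24, 25, 26}


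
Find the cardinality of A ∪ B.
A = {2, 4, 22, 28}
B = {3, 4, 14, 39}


Set A = {2, 4, 22, 28}, |A| = 4
Set B = {3, 4, 14, 39}, |B| = 4
A ∩ B = {4}, |A ∩ B| = 1
|A ∪ B| = |A| + |B| - |A ∩ B| = 4 + 4 - 1 = 7

7


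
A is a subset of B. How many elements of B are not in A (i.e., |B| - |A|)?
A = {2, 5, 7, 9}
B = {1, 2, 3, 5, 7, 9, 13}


Set A = {2, 5, 7, 9}, |A| = 4
Set B = {1, 2, 3, 5, 7, 9, 13}, |B| = 7
Since A ⊆ B: B \ A = {1, 3, 13}
|B| - |A| = 7 - 4 = 3

3


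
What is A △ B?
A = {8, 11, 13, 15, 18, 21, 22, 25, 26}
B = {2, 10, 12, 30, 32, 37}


Set A = {8, 11, 13, 15, 18, 21, 22, 25, 26}
Set B = {2, 10, 12, 30, 32, 37}
A △ B = (A \ B) ∪ (B \ A)
Elements in A but not B: {8, 11, 13, 15, 18, 21, 22, 25, 26}
Elements in B but not A: {2, 10, 12, 30, 32, 37}
A △ B = {2, 8, 10, 11, 12, 13, 15, 18, 21, 22, 25, 26, 30, 32, 37}

{2, 8, 10, 11, 12, 13, 15, 18, 21, 22, 25, 26, 30, 32, 37}


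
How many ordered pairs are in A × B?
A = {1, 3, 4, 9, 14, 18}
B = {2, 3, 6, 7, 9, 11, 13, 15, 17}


Set A = {1, 3, 4, 9, 14, 18} has 6 elements.
Set B = {2, 3, 6, 7, 9, 11, 13, 15, 17} has 9 elements.
|A × B| = |A| × |B| = 6 × 9 = 54

54


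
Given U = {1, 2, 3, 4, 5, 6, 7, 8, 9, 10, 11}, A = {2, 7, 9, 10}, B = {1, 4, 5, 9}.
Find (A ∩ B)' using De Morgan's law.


U = {1, 2, 3, 4, 5, 6, 7, 8, 9, 10, 11}
A = {2, 7, 9, 10}, B = {1, 4, 5, 9}
A ∩ B = {9}
(A ∩ B)' = U \ (A ∩ B) = {1, 2, 3, 4, 5, 6, 7, 8, 10, 11}
Verification via A' ∪ B': A' = {1, 3, 4, 5, 6, 8, 11}, B' = {2, 3, 6, 7, 8, 10, 11}
A' ∪ B' = {1, 2, 3, 4, 5, 6, 7, 8, 10, 11} ✓

{1, 2, 3, 4, 5, 6, 7, 8, 10, 11}


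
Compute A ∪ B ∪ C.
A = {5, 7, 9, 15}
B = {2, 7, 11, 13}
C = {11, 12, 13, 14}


Set A = {5, 7, 9, 15}
Set B = {2, 7, 11, 13}
Set C = {11, 12, 13, 14}
First, A ∪ B = {2, 5, 7, 9, 11, 13, 15}
Then, (A ∪ B) ∪ C = {2, 5, 7, 9, 11, 12, 13, 14, 15}

{2, 5, 7, 9, 11, 12, 13, 14, 15}


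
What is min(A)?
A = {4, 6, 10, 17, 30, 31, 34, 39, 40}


Set A = {4, 6, 10, 17, 30, 31, 34, 39, 40}
Elements in ascending order: 4, 6, 10, 17, 30, 31, 34, 39, 40
The smallest element is 4.

4


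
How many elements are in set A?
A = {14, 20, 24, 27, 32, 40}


Set A = {14, 20, 24, 27, 32, 40}
Listing elements: 14, 20, 24, 27, 32, 40
Counting: 6 elements
|A| = 6

6


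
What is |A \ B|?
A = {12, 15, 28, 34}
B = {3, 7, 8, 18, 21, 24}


Set A = {12, 15, 28, 34}
Set B = {3, 7, 8, 18, 21, 24}
A \ B = {12, 15, 28, 34}
|A \ B| = 4

4


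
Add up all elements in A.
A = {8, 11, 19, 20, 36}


Set A = {8, 11, 19, 20, 36}
Sum = 8 + 11 + 19 + 20 + 36 = 94

94


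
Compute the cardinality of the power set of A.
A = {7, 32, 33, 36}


Set A = {7, 32, 33, 36}
|A| = 4
The power set P(A) contains all subsets of A.
|P(A)| = 2^|A| = 2^4 = 16

16


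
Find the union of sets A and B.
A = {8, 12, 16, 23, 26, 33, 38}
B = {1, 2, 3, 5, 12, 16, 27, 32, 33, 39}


Set A = {8, 12, 16, 23, 26, 33, 38}
Set B = {1, 2, 3, 5, 12, 16, 27, 32, 33, 39}
A ∪ B includes all elements in either set.
Elements from A: {8, 12, 16, 23, 26, 33, 38}
Elements from B not already included: {1, 2, 3, 5, 27, 32, 39}
A ∪ B = {1, 2, 3, 5, 8, 12, 16, 23, 26, 27, 32, 33, 38, 39}

{1, 2, 3, 5, 8, 12, 16, 23, 26, 27, 32, 33, 38, 39}


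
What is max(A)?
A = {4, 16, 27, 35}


Set A = {4, 16, 27, 35}
Elements in ascending order: 4, 16, 27, 35
The largest element is 35.

35


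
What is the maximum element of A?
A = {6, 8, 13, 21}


Set A = {6, 8, 13, 21}
Elements in ascending order: 6, 8, 13, 21
The largest element is 21.

21


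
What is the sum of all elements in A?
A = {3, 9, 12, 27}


Set A = {3, 9, 12, 27}
Sum = 3 + 9 + 12 + 27 = 51

51


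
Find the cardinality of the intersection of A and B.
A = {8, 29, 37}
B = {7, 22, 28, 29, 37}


Set A = {8, 29, 37}
Set B = {7, 22, 28, 29, 37}
A ∩ B = {29, 37}
|A ∩ B| = 2

2


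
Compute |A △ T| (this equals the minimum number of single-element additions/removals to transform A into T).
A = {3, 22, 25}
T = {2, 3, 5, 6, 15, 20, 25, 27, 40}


Set A = {3, 22, 25}
Set T = {2, 3, 5, 6, 15, 20, 25, 27, 40}
Elements to remove from A (in A, not in T): {22} → 1 removals
Elements to add to A (in T, not in A): {2, 5, 6, 15, 20, 27, 40} → 7 additions
Total edits = 1 + 7 = 8

8


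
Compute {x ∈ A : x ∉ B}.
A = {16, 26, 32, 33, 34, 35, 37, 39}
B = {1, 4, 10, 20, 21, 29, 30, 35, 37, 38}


Set A = {16, 26, 32, 33, 34, 35, 37, 39}
Set B = {1, 4, 10, 20, 21, 29, 30, 35, 37, 38}
Check each element of A against B:
16 ∉ B (include), 26 ∉ B (include), 32 ∉ B (include), 33 ∉ B (include), 34 ∉ B (include), 35 ∈ B, 37 ∈ B, 39 ∉ B (include)
Elements of A not in B: {16, 26, 32, 33, 34, 39}

{16, 26, 32, 33, 34, 39}


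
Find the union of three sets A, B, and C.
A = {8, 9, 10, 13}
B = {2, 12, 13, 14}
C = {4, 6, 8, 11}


Set A = {8, 9, 10, 13}
Set B = {2, 12, 13, 14}
Set C = {4, 6, 8, 11}
First, A ∪ B = {2, 8, 9, 10, 12, 13, 14}
Then, (A ∪ B) ∪ C = {2, 4, 6, 8, 9, 10, 11, 12, 13, 14}

{2, 4, 6, 8, 9, 10, 11, 12, 13, 14}


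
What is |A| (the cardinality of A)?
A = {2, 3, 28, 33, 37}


Set A = {2, 3, 28, 33, 37}
Listing elements: 2, 3, 28, 33, 37
Counting: 5 elements
|A| = 5

5


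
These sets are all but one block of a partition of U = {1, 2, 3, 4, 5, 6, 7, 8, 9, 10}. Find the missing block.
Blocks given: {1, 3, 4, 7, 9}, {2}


U = {1, 2, 3, 4, 5, 6, 7, 8, 9, 10}
Shown blocks: {1, 3, 4, 7, 9}, {2}
A partition's blocks are pairwise disjoint and cover U, so the missing block = U \ (union of shown blocks).
Union of shown blocks: {1, 2, 3, 4, 7, 9}
Missing block = U \ (union) = {5, 6, 8, 10}

{5, 6, 8, 10}


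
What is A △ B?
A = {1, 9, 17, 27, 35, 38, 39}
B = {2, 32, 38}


Set A = {1, 9, 17, 27, 35, 38, 39}
Set B = {2, 32, 38}
A △ B = (A \ B) ∪ (B \ A)
Elements in A but not B: {1, 9, 17, 27, 35, 39}
Elements in B but not A: {2, 32}
A △ B = {1, 2, 9, 17, 27, 32, 35, 39}

{1, 2, 9, 17, 27, 32, 35, 39}


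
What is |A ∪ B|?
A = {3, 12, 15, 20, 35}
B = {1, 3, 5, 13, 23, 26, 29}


Set A = {3, 12, 15, 20, 35}, |A| = 5
Set B = {1, 3, 5, 13, 23, 26, 29}, |B| = 7
A ∩ B = {3}, |A ∩ B| = 1
|A ∪ B| = |A| + |B| - |A ∩ B| = 5 + 7 - 1 = 11

11


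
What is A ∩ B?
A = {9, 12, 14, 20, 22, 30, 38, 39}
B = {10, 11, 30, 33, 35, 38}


Set A = {9, 12, 14, 20, 22, 30, 38, 39}
Set B = {10, 11, 30, 33, 35, 38}
A ∩ B includes only elements in both sets.
Check each element of A against B:
9 ✗, 12 ✗, 14 ✗, 20 ✗, 22 ✗, 30 ✓, 38 ✓, 39 ✗
A ∩ B = {30, 38}

{30, 38}
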